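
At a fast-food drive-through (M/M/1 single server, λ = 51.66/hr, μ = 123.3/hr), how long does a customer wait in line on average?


ρ = 51.66/123.3 = 0.4190
Wq = ρ/(μ−λ) = 0.4190/(123.3 − 51.66) = 0.4190/71.64 = 0.005848 hr

Final: 0.005848 hr


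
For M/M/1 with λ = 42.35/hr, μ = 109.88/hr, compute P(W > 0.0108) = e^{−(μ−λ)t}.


W ~ Exponential(μ−λ) for M/M/1.
μ − λ = 109.88 − 42.35 = 67.5300
P(W > t) = e^{−(μ−λ)t} = e^{−0.7293} = 0.482235

Final: 0.482235


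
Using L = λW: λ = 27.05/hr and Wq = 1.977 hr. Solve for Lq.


Lq = λWq = 27.05·1.977 = 53.4779

Final: 53.4779


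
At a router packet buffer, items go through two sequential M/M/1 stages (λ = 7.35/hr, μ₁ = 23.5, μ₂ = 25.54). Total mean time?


Each node sees arrival rate λ = 7.35/hr (tandem ⇒ throughput preserved).
W₁ = 1/(μ₁−λ) = 1/(23.5−7.35) = 0.06192 hr
W₂ = 1/(μ₂−λ) = 1/(25.54−7.35) = 0.05498 hr
W_total = W₁ + W₂ = 0.06192 + 0.05498 = 0.11689 hr

Final: 0.11689 hr


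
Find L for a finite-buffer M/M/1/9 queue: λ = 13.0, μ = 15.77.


ρ = 13.0/15.77 = 0.8244
L = ρ[1 − (K+1)ρ^K + Kρ^(K+1)] / [(1−ρ)(1−ρ^(K+1))]
Numerator: 0.8244·(1 − 10·0.175794 + 9·0.144916) = 0.450343
Denominator: (0.1756)·(0.855084) = 0.150195
L = 0.450343/0.150195 = 2.9984

Final: 2.9984


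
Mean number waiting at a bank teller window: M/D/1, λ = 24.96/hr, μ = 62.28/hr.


ρ = 24.96/62.28 = 0.4008
M/D/1: Lq = ρ²/(2(1−ρ)) = 0.1606/(2·0.5992) = 0.13402

Final: 0.13402


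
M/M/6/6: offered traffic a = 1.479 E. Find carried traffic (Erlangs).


B(6,1.479) = 0.003315 (Erlang-B)
Carried load = a(1 − B) = 1.479·(1 − 0.003315) = 1.479·0.996685 = 1.4741 E

Final: 1.4741 Erlangs


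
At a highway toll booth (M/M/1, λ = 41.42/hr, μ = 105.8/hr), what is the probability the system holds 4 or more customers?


ρ = 41.42/105.8 = 0.3915
P(N ≥ n) = ρ^n = 0.3915^4 = 0.023491

Final: 0.023491


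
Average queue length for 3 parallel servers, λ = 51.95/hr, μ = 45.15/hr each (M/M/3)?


a = λ/μ = 1.1506; ρ = a/3 = 0.3835
P₀ = 0.310136
Lq = P₀·a^c·ρ / (c!·(1−ρ)²) = 0.310136·1.52329·0.3835/(6·0.38003)
= 0.07946

Final: 0.07946


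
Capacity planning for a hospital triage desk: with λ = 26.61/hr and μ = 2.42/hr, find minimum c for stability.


Stability requires cμ > λ ⇔ c > λ/μ.
λ/μ = 26.61/2.42 = 10.9959
Minimum integer c = ⌊10.9959⌋ + 1 = 11
Check: 11·2.42 = 26.62 > 26.61, while 10·2.42 = 24.20 ≤ 26.61

Final: 11 servers


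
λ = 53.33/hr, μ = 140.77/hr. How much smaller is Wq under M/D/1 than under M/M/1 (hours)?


ρ = 53.33/140.77 = 0.3788
Wq(M/M/1) = ρ/(μ−λ) = 0.3788/87.44 = 0.004333 hr
Wq(M/D/1) = ρ/(2(μ−λ)) = 0.002166 hr
Savings = 0.004333 − 0.002166 = 0.002166 hr

Final: 0.002166 hr


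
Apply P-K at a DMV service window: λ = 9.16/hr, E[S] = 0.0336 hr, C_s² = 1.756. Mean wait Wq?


ρ = λ·E[S] = 9.16·0.0336 = 0.3078
E[S²] = E[S]²(1+C_s²) = 0.0336²·(1+1.756) = 0.003111
Wq = λ·E[S²]/(2(1−ρ)) = 9.16·0.003111/(2·0.6922) = 0.02059 hr

Final: 0.02059 hr


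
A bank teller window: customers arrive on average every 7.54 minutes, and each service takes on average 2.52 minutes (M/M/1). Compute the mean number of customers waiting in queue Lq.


λ = 60/7.54 = 7.9576 /hr
μ = 60/2.52 = 23.8095 /hr
ρ = λ/μ = 7.9576/23.8095 = 0.3342
Lq = ρ²/(1−ρ) = 0.1117/0.6658 = 0.1678

Final: 0.1678


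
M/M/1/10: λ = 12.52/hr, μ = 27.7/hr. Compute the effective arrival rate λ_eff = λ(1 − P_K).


ρ = 0.4520; P_K = (1−ρ)ρ^10/(1−ρ^11) = 0.0001950
λ_eff = λ(1 − P_K) = 12.52·(1 − 0.0001950) = 12.52·0.999805 = 12.5176 /hr

Final: 12.5176 /hr


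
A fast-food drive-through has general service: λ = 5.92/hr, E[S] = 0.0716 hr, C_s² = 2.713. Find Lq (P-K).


ρ = λ·E[S] = 5.92·0.0716 = 0.4239
Lq = ρ²(1+C_s²)/(2(1−ρ)) = 0.1797·(1+2.713)/(2·0.5761)
= 0.1797·3.7130/1.1523 = 0.57896

Final: 0.57896


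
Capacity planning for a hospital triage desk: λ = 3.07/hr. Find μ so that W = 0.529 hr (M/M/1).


W = 1/(μ−λ) ⇒ μ − λ = 1/W = 1/0.529 = 1.8904
μ = λ + 1/W = 3.07 + 1.8904 = 4.9604 per hr

Final: 4.9604 /hr


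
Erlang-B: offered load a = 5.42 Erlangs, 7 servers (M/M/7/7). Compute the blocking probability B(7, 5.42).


B(c,a) = (a^c/c!) / Σ_{k=0}^{c} a^k/k!
a^7/7! = 27.262424
Σ terms (k=0..7): 1.00000 + 5.42000 + 14.68820 + 26.53668 + 35.95720 + 38.97761 + 35.20977 + 27.26242 = 185.051890
B = 27.262424/185.051890 = 0.147323

Final: 0.147323


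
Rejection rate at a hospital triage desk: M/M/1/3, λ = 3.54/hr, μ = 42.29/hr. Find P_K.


ρ = λ/μ = 3.54/42.29 = 0.08371
P_K = (1−ρ)ρ^K/(1−ρ^(K+1)) = (0.9163·0.0005865)/(1 − 0.00004910)
= 0.0005374/0.999951 = 0.0005375

Final: 0.0005375


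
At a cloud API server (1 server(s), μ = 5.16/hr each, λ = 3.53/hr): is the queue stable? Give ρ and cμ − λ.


Total capacity cμ = 1·5.16 = 5.16/hr
ρ = λ/(cμ) = 3.53/5.16 = 0.6841
Stable ⇔ ρ < 1: YES
Spare capacity = cμ − λ = 5.16 − 3.53 = 1.63/hr

Final: ρ = 0.6841; stable; margin = 1.63/hr


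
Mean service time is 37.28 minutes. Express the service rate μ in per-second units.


μ = 1/(service time) in consistent units.
1 second = 0.0166667 min, so μ = 0.0166667/37.28 = 0.0004471 per second

Final: 0.0004471 /sec


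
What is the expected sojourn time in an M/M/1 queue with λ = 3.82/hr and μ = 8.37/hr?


W = 1/(μ−λ) = 1/(8.37 − 3.82) = 1/4.55 = 0.2198 hr

Final: 0.2198 hr


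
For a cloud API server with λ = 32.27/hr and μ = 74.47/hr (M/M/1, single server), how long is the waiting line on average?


ρ = 32.27/74.47 = 0.4333
Lq = ρ²/(1−ρ) = 0.1878/0.5667 = 0.3314

Final: 0.3314


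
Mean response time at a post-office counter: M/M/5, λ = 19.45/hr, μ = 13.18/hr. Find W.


a = 1.4757; ρ = 0.2951; P₀ = 0.228281
Lq = P₀·a^c·ρ/(c!(1−ρ)²) = 0.007909
Wq = Lq/λ = 0.007909/19.45 = 0.0004067 hr
W = Wq + 1/μ = 0.0004067 + 0.07587 = 0.07628 hr

Final: 0.07628 hr


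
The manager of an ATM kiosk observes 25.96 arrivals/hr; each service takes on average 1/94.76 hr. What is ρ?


ρ = λ/μ = 25.96/94.76 = 0.2740

Final: 0.2740


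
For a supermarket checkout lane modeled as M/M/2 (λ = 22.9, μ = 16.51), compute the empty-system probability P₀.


a = λ/μ = 22.9/16.51 = 1.3870; ρ = a/c = 0.6935
Σ_{k=0}^{1} a^k/k! (terms k=0..1) = 1.00000 + 1.38704 = 2.38704
Tail: a^2/(2!(1−ρ)) = 1.92387/(2·0.3065) = 3.13865
P₀ = 1/(2.38704 + 3.13865) = 1/5.52569 = 0.180973

Final: 0.180973


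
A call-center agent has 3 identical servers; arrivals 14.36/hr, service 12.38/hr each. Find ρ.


ρ = λ/(cμ) = 14.36/(3·12.38) = 14.36/37.14 = 0.3866

Final: 0.3866


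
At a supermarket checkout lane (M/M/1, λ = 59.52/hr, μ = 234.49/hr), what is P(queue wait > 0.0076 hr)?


ρ = 59.52/234.49 = 0.2538
P(Wq > t) = ρ·e^{−(μ−λ)t} = 0.2538·e^{−1.3298}
= 0.2538·0.264538 = 0.067147

Final: 0.067147


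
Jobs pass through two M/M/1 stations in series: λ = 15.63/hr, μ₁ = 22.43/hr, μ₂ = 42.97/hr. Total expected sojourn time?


Each node sees arrival rate λ = 15.63/hr (tandem ⇒ throughput preserved).
W₁ = 1/(μ₁−λ) = 1/(22.43−15.63) = 0.14706 hr
W₂ = 1/(μ₂−λ) = 1/(42.97−15.63) = 0.03658 hr
W_total = W₁ + W₂ = 0.14706 + 0.03658 = 0.18364 hr

Final: 0.18364 hr


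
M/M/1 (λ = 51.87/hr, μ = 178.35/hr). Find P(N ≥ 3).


ρ = 51.87/178.35 = 0.2908
P(N ≥ n) = ρ^n = 0.2908^3 = 0.024600

Final: 0.024600


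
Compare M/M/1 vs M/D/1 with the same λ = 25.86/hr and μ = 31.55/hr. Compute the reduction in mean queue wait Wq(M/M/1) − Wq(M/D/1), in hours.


ρ = 25.86/31.55 = 0.8197
Wq(M/M/1) = ρ/(μ−λ) = 0.8197/5.69 = 0.14405 hr
Wq(M/D/1) = ρ/(2(μ−λ)) = 0.07203 hr
Savings = 0.14405 − 0.07203 = 0.07203 hr

Final: 0.07203 hr


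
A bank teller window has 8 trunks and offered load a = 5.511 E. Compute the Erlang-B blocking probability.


B(c,a) = (a^c/c!) / Σ_{k=0}^{c} a^k/k!
a^8/8! = 21.101959
Σ terms (k=0..8): 1.00000 + 5.51100 + 15.18556 + 27.89587 + 38.43354 + 42.36145 + 38.90899 + 30.63249 + 21.10196 = 221.030868
B = 21.101959/221.030868 = 0.095471

Final: 0.095471


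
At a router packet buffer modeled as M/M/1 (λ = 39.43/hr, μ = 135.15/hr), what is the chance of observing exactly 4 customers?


ρ = 39.43/135.15 = 0.2917
P_n = (1−ρ)·ρ^n = (1 − 0.2917)·0.2917^4 = 0.7083·0.007245 = 0.005131

Final: 0.005131


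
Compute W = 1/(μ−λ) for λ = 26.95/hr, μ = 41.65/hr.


W = 1/(μ−λ) = 1/(41.65 − 26.95) = 1/14.70 = 0.06803 hr

Final: 0.06803 hr


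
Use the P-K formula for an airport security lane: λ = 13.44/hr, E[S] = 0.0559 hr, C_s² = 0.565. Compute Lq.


ρ = λ·E[S] = 13.44·0.0559 = 0.7513
Lq = ρ²(1+C_s²)/(2(1−ρ)) = 0.5644·(1+0.565)/(2·0.2487)
= 0.5644·1.5650/0.4974 = 1.77592

Final: 1.77592


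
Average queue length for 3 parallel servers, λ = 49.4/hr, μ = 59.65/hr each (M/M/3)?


a = λ/μ = 0.8282; ρ = a/3 = 0.2761
P₀ = 0.434432
Lq = P₀·a^c·ρ / (c!·(1−ρ)²) = 0.434432·0.56800·0.2761/(6·0.52410)
= 0.02166

Final: 0.02166


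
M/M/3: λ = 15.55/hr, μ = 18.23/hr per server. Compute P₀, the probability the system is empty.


a = λ/μ = 15.55/18.23 = 0.8530; ρ = a/c = 0.2843
Σ_{k=0}^{2} a^k/k! (terms k=0..2) = 1.00000 + 0.85299 + 0.36380 = 2.21679
Tail: a^3/(3!(1−ρ)) = 0.62063/(6·0.7157) = 0.14453
P₀ = 1/(2.21679 + 0.14453) = 1/2.36132 = 0.423492

Final: 0.423492


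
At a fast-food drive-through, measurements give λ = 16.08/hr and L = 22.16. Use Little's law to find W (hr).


W = L/λ = 22.16/16.08 = 1.3781 hr

Final: 1.3781 hr


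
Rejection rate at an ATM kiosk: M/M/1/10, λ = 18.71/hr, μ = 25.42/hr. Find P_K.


ρ = λ/μ = 18.71/25.42 = 0.7360
P_K = (1−ρ)ρ^K/(1−ρ^(K+1)) = (0.2640·0.046664)/(1 − 0.034346)
= 0.012318/0.965654 = 0.012756

Final: 0.012756


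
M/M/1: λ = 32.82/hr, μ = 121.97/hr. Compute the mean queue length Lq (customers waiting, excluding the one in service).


ρ = 32.82/121.97 = 0.2691
Lq = ρ²/(1−ρ) = 0.07241/0.7309 = 0.09906

Final: 0.09906


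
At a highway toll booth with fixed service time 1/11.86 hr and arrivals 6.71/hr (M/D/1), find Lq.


ρ = 6.71/11.86 = 0.5658
M/D/1: Lq = ρ²/(2(1−ρ)) = 0.3201/(2·0.4342) = 0.36857

Final: 0.36857


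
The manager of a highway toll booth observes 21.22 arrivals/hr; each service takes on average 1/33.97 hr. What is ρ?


ρ = λ/μ = 21.22/33.97 = 0.6247

Final: 0.6247


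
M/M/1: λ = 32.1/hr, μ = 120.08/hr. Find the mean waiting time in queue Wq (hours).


ρ = 32.1/120.08 = 0.2673
Wq = ρ/(μ−λ) = 0.2673/(120.08 − 32.1) = 0.2673/87.98 = 0.003038 hr

Final: 0.003038 hr


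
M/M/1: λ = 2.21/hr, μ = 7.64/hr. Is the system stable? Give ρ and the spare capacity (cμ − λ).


Total capacity cμ = 1·7.64 = 7.64/hr
ρ = λ/(cμ) = 2.21/7.64 = 0.2893
Stable ⇔ ρ < 1: YES
Spare capacity = cμ − λ = 7.64 − 2.21 = 5.43/hr

Final: ρ = 0.2893; stable; margin = 5.43/hr


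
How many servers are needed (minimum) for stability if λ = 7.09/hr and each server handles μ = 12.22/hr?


Stability requires cμ > λ ⇔ c > λ/μ.
λ/μ = 7.09/12.22 = 0.5802
Minimum integer c = ⌊0.5802⌋ + 1 = 1
Check: 1·12.22 = 12.22 > 7.09, while 0·12.22 = 0.00 ≤ 7.09

Final: 1 servers


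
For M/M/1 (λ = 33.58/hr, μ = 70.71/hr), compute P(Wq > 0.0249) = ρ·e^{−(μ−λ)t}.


ρ = 33.58/70.71 = 0.4749
P(Wq > t) = ρ·e^{−(μ−λ)t} = 0.4749·e^{−0.9245}
= 0.4749·0.396715 = 0.188399

Final: 0.188399


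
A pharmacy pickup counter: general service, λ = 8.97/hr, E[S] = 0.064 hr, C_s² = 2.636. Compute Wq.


ρ = λ·E[S] = 8.97·0.064 = 0.5741
E[S²] = E[S]²(1+C_s²) = 0.064²·(1+2.636) = 0.014893
Wq = λ·E[S²]/(2(1−ρ)) = 8.97·0.014893/(2·0.4259) = 0.15683 hr

Final: 0.15683 hr


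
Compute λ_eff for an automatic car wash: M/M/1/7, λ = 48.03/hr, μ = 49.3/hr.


ρ = 0.9742; P_K = (1−ρ)ρ^7/(1−ρ^8) = 0.113884
λ_eff = λ(1 − P_K) = 48.03·(1 − 0.113884) = 48.03·0.886116 = 42.5601 /hr

Final: 42.5601 /hr


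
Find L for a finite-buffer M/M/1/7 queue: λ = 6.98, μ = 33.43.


ρ = 6.98/33.43 = 0.2088
L = ρ[1 − (K+1)ρ^K + Kρ^(K+1)] / [(1−ρ)(1−ρ^(K+1))]
Numerator: 0.2088·(1 − 8·0.00001730 + 7·0.000003612) = 0.208771
Denominator: (0.7912)·(0.999996) = 0.791203
L = 0.208771/0.791203 = 0.2639

Final: 0.2639


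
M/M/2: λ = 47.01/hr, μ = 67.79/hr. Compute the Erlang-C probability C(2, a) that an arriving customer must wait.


a = λ/μ = 0.6935; ρ = a/2 = 0.3467
P₀ = 0.485076 (from M/M/c formula)
C(c,a) = [a^c/(c!(1−ρ))]·P₀ = [0.48089/(2·0.6533)]·0.485076
= 0.36807·0.485076 = 0.178541

Final: 0.178541


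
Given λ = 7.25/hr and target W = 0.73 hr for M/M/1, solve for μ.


W = 1/(μ−λ) ⇒ μ − λ = 1/W = 1/0.73 = 1.3699
μ = λ + 1/W = 7.25 + 1.3699 = 8.6199 per hr

Final: 8.6199 /hr


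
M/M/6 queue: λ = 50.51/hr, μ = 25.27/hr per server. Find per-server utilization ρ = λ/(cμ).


ρ = λ/(cμ) = 50.51/(6·25.27) = 50.51/151.62 = 0.3331

Final: 0.3331


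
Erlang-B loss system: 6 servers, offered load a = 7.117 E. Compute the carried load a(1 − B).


B(6,7.117) = 0.338581 (Erlang-B)
Carried load = a(1 − B) = 7.117·(1 − 0.338581) = 7.117·0.661419 = 4.7073 E

Final: 4.7073 Erlangs


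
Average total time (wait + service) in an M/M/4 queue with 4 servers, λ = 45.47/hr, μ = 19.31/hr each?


a = 2.3547; ρ = 0.5887; P₀ = 0.087583
Lq = P₀·a^c·ρ/(c!(1−ρ)²) = 0.39040
Wq = Lq/λ = 0.39040/45.47 = 0.008586 hr
W = Wq + 1/μ = 0.008586 + 0.05179 = 0.06037 hr

Final: 0.06037 hr


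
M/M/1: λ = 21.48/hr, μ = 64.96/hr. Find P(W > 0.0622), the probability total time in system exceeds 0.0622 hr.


W ~ Exponential(μ−λ) for M/M/1.
μ − λ = 64.96 − 21.48 = 43.4800
P(W > t) = e^{−(μ−λ)t} = e^{−2.7045} = 0.066907

Final: 0.066907


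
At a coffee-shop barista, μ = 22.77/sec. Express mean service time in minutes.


Mean service time = 1/μ = 1/22.77 second = 0.04392 second
In minutes: 0.04392 × 0.0166667 = 0.0007320 min

Final: 0.0007320 min


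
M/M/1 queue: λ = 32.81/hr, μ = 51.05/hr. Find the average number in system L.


ρ = λ/μ = 32.81/51.05 = 0.6427
L = ρ/(1−ρ) = 0.6427/(1 − 0.6427) = 0.6427/0.3573 = 1.7988

Final: 1.7988


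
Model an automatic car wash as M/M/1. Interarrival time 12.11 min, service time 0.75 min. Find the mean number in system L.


λ = 60/12.11 = 4.9546 /hr
μ = 60/0.75 = 80.0000 /hr
ρ = λ/μ = 4.9546/80.0000 = 0.06193
L = ρ/(1−ρ) = 0.06193/0.9381 = 0.06602

Final: 0.06602


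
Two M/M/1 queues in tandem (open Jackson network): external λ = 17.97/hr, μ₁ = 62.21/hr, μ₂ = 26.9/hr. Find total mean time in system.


Each node sees arrival rate λ = 17.97/hr (tandem ⇒ throughput preserved).
W₁ = 1/(μ₁−λ) = 1/(62.21−17.97) = 0.02260 hr
W₂ = 1/(μ₂−λ) = 1/(26.9−17.97) = 0.11198 hr
W_total = W₁ + W₂ = 0.02260 + 0.11198 = 0.13459 hr

Final: 0.13459 hr


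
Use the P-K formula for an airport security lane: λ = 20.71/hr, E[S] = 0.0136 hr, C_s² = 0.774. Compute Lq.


ρ = λ·E[S] = 20.71·0.0136 = 0.2817
Lq = ρ²(1+C_s²)/(2(1−ρ)) = 0.07933·(1+0.774)/(2·0.7183)
= 0.07933·1.7740/1.4367 = 0.09796

Final: 0.09796


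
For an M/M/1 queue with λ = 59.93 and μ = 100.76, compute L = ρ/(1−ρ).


ρ = λ/μ = 59.93/100.76 = 0.5948
L = ρ/(1−ρ) = 0.5948/(1 − 0.5948) = 0.5948/0.4052 = 1.4678

Final: 1.4678


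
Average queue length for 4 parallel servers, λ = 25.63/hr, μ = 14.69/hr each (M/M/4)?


a = λ/μ = 1.7447; ρ = a/4 = 0.4362
P₀ = 0.171329
Lq = P₀·a^c·ρ / (c!·(1−ρ)²) = 0.171329·9.26632·0.4362/(24·0.31789)
= 0.09076

Final: 0.09076


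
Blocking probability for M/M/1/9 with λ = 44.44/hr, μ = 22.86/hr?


ρ = λ/μ = 44.44/22.86 = 1.9440
P_K = (1−ρ)ρ^K/(1−ρ^(K+1)) = (-0.9440·396.533988)/(1 − 770.864848)
= -374.330860/-769.864848 = 0.486229

Final: 0.486229


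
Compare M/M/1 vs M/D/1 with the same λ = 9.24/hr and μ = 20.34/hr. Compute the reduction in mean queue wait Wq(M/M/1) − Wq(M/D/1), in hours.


ρ = 9.24/20.34 = 0.4543
Wq(M/M/1) = ρ/(μ−λ) = 0.4543/11.10 = 0.04093 hr
Wq(M/D/1) = ρ/(2(μ−λ)) = 0.02046 hr
Savings = 0.04093 − 0.02046 = 0.02046 hr

Final: 0.02046 hr


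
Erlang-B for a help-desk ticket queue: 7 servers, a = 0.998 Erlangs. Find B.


B(c,a) = (a^c/c!) / Σ_{k=0}^{c} a^k/k!
a^7/7! = 0.0001957
Σ terms (k=0..7): 1.00000 + 0.99800 + 0.49800 + 0.16567 + 0.04133 + 0.008250 + 0.001372 + 0.0001957 = 2.712823
B = 0.0001957/2.712823 = 0.00007212

Final: 0.00007212


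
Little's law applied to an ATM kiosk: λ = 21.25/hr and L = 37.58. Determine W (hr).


W = L/λ = 37.58/21.25 = 1.7685 hr

Final: 1.7685 hr


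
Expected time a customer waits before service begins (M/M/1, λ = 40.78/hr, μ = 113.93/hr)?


ρ = 40.78/113.93 = 0.3579
Wq = ρ/(μ−λ) = 0.3579/(113.93 − 40.78) = 0.3579/73.15 = 0.004893 hr

Final: 0.004893 hr


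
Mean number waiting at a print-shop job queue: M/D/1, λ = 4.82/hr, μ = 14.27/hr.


ρ = 4.82/14.27 = 0.3378
M/D/1: Lq = ρ²/(2(1−ρ)) = 0.1141/(2·0.6622) = 0.08614

Final: 0.08614


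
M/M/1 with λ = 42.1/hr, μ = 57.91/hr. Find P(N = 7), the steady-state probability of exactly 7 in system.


ρ = 42.1/57.91 = 0.7270
P_n = (1−ρ)·ρ^n = (1 − 0.7270)·0.7270^7 = 0.2730·0.107325 = 0.029301

Final: 0.029301


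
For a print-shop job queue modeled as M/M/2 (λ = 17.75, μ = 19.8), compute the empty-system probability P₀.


a = λ/μ = 17.75/19.8 = 0.8965; ρ = a/c = 0.4482
Σ_{k=0}^{1} a^k/k! (terms k=0..1) = 1.00000 + 0.89646 = 1.89646
Tail: a^2/(2!(1−ρ)) = 0.80365/(2·0.5518) = 0.72825
P₀ = 1/(1.89646 + 0.72825) = 1/2.62471 = 0.380994

Final: 0.380994


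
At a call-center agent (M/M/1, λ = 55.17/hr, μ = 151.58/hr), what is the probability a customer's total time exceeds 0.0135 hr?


W ~ Exponential(μ−λ) for M/M/1.
μ − λ = 151.58 − 55.17 = 96.4100
P(W > t) = e^{−(μ−λ)t} = e^{−1.3015} = 0.272114

Final: 0.272114


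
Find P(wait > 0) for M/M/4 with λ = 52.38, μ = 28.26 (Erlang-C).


a = λ/μ = 1.8535; ρ = a/4 = 0.4634
P₀ = 0.152697 (from M/M/c formula)
C(c,a) = [a^c/(c!(1−ρ))]·P₀ = [11.80248/(24·0.5366)]·0.152697
= 0.91641·0.152697 = 0.139933

Final: 0.139933


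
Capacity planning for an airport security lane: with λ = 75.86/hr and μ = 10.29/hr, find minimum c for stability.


Stability requires cμ > λ ⇔ c > λ/μ.
λ/μ = 75.86/10.29 = 7.3722
Minimum integer c = ⌊7.3722⌋ + 1 = 8
Check: 8·10.29 = 82.32 > 75.86, while 7·10.29 = 72.03 ≤ 75.86

Final: 8 servers


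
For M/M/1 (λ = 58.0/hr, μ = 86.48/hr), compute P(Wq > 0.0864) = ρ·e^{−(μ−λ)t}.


ρ = 58.0/86.48 = 0.6707
P(Wq > t) = ρ·e^{−(μ−λ)t} = 0.6707·e^{−2.4607}
= 0.6707·0.085378 = 0.057261

Final: 0.057261


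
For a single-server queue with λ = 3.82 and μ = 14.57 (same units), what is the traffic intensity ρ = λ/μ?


ρ = λ/μ = 3.82/14.57 = 0.2622

Final: 0.2622


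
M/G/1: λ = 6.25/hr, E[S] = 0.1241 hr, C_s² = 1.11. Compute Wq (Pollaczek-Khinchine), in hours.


ρ = λ·E[S] = 6.25·0.1241 = 0.7756
E[S²] = E[S]²(1+C_s²) = 0.1241²·(1+1.11) = 0.032496
Wq = λ·E[S²]/(2(1−ρ)) = 6.25·0.032496/(2·0.2244) = 0.45259 hr

Final: 0.45259 hr


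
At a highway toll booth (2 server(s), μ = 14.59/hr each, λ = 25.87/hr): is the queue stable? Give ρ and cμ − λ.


Total capacity cμ = 2·14.59 = 29.18/hr
ρ = λ/(cμ) = 25.87/29.18 = 0.8866
Stable ⇔ ρ < 1: YES
Spare capacity = cμ − λ = 29.18 − 25.87 = 3.31/hr

Final: ρ = 0.8866; stable; margin = 3.31/hr


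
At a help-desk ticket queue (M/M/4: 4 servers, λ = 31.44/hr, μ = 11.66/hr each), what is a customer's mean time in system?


a = 2.6964; ρ = 0.6741; P₀ = 0.057612
Lq = P₀·a^c·ρ/(c!(1−ρ)²) = 0.80537
Wq = Lq/λ = 0.80537/31.44 = 0.02562 hr
W = Wq + 1/μ = 0.02562 + 0.08576 = 0.11138 hr

Final: 0.11138 hr


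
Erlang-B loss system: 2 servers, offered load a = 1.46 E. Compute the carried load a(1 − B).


B(2,1.46) = 0.302286 (Erlang-B)
Carried load = a(1 − B) = 1.46·(1 − 0.302286) = 1.46·0.697714 = 1.0187 E

Final: 1.0187 Erlangs


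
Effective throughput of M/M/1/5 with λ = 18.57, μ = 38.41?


ρ = 0.4835; P_K = (1−ρ)ρ^5/(1−ρ^6) = 0.013820
λ_eff = λ(1 − P_K) = 18.57·(1 − 0.013820) = 18.57·0.986180 = 18.3134 /hr

Final: 18.3134 /hr


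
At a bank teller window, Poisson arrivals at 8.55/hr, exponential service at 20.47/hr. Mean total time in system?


W = 1/(μ−λ) = 1/(20.47 − 8.55) = 1/11.92 = 0.08389 hr

Final: 0.08389 hr


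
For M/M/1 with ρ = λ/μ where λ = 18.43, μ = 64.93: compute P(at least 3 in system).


ρ = 18.43/64.93 = 0.2838
P(N ≥ n) = ρ^n = 0.2838^3 = 0.022869

Final: 0.022869


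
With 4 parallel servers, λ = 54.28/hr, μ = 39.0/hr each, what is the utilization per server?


ρ = λ/(cμ) = 54.28/(4·39.0) = 54.28/156.00 = 0.3479

Final: 0.3479


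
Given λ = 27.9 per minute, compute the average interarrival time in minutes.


Mean interarrival time = 1/λ = 1/27.9 minute = 0.03584 minute
In minutes: 0.03584 × 1 = 0.03584 min

Final: 0.03584 min


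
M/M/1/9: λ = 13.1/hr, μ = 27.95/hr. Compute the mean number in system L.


ρ = 13.1/27.95 = 0.4687
L = ρ[1 − (K+1)ρ^K + Kρ^(K+1)] / [(1−ρ)(1−ρ^(K+1))]
Numerator: 0.4687·(1 − 10·0.001091 + 9·0.0005116) = 0.465736
Denominator: (0.5313)·(0.999488) = 0.531034
L = 0.465736/0.531034 = 0.8770

Final: 0.8770


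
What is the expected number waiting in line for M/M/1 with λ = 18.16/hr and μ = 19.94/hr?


ρ = 18.16/19.94 = 0.9107
Lq = ρ²/(1−ρ) = 0.8294/0.08927 = 9.2915

Final: 9.2915


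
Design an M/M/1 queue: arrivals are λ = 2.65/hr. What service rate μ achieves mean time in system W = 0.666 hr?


W = 1/(μ−λ) ⇒ μ − λ = 1/W = 1/0.666 = 1.5015
μ = λ + 1/W = 2.65 + 1.5015 = 4.1515 per hr

Final: 4.1515 /hr


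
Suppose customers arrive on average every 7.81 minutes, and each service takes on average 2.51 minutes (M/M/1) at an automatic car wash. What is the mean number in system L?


λ = 60/7.81 = 7.6825 /hr
μ = 60/2.51 = 23.9044 /hr
ρ = λ/μ = 7.6825/23.9044 = 0.3214
L = ρ/(1−ρ) = 0.3214/0.6786 = 0.4736

Final: 0.4736


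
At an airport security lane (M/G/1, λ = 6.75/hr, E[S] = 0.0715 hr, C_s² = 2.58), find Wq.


ρ = λ·E[S] = 6.75·0.0715 = 0.4826
E[S²] = E[S]²(1+C_s²) = 0.0715²·(1+2.58) = 0.018302
Wq = λ·E[S²]/(2(1−ρ)) = 6.75·0.018302/(2·0.5174) = 0.11939 hr

Final: 0.11939 hr


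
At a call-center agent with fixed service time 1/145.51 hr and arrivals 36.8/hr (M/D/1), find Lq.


ρ = 36.8/145.51 = 0.2529
M/D/1: Lq = ρ²/(2(1−ρ)) = 0.06396/(2·0.7471) = 0.04281

Final: 0.04281


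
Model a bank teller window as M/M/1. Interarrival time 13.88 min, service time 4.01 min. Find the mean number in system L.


λ = 60/13.88 = 4.3228 /hr
μ = 60/4.01 = 14.9626 /hr
ρ = λ/μ = 4.3228/14.9626 = 0.2889
L = ρ/(1−ρ) = 0.2889/0.7111 = 0.4063

Final: 0.4063


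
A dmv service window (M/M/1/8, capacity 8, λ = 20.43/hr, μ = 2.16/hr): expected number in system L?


ρ = 20.43/2.16 = 9.4583
L = ρ[1 − (K+1)ρ^K + Kρ^(K+1)] / [(1−ρ)(1−ρ^(K+1))]
Numerator: 9.4583·(1 − 9·64049674.035048 + 8·605803166.914832) = 40386877803.780464
Denominator: (-8.4583)·(-605803165.914832) = 5124085111.696286
L = 40386877803.780464/5124085111.696286 = 7.8818

Final: 7.8818


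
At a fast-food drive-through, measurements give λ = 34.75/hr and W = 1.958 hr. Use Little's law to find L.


L = λW = 34.75·1.958 = 68.0405

Final: 68.0405


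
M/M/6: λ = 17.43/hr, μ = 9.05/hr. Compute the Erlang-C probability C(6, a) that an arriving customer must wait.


a = λ/μ = 1.9260; ρ = a/6 = 0.3210
P₀ = 0.145564 (from M/M/c formula)
C(c,a) = [a^c/(c!(1−ρ))]·P₀ = [51.03791/(720·0.6790)]·0.145564
= 0.10440·0.145564 = 0.015196

Final: 0.015196


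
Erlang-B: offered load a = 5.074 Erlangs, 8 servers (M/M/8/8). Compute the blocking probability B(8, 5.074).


B(c,a) = (a^c/c!) / Σ_{k=0}^{c} a^k/k!
a^8/8! = 10.896404
Σ terms (k=0..8): 1.00000 + 5.07400 + 12.87274 + 21.77209 + 27.61790 + 28.02664 + 23.70120 + 17.17998 + 10.89640 = 148.140951
B = 10.896404/148.140951 = 0.073554

Final: 0.073554


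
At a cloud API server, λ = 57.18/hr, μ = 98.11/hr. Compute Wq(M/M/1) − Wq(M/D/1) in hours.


ρ = 57.18/98.11 = 0.5828
Wq(M/M/1) = ρ/(μ−λ) = 0.5828/40.93 = 0.01424 hr
Wq(M/D/1) = ρ/(2(μ−λ)) = 0.007120 hr
Savings = 0.01424 − 0.007120 = 0.007120 hr

Final: 0.007120 hr


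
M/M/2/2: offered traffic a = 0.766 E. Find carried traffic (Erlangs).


B(2,0.766) = 0.142460 (Erlang-B)
Carried load = a(1 − B) = 0.766·(1 − 0.142460) = 0.766·0.857540 = 0.6569 E

Final: 0.6569 Erlangs


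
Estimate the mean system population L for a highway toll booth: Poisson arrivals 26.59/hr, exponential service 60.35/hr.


ρ = λ/μ = 26.59/60.35 = 0.4406
L = ρ/(1−ρ) = 0.4406/(1 − 0.4406) = 0.4406/0.5594 = 0.7876

Final: 0.7876


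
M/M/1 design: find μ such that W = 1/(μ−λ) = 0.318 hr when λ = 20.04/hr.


W = 1/(μ−λ) ⇒ μ − λ = 1/W = 1/0.318 = 3.1447
μ = λ + 1/W = 20.04 + 3.1447 = 23.1847 per hr

Final: 23.1847 /hr


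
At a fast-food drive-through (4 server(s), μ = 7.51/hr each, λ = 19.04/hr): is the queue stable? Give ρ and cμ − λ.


Total capacity cμ = 4·7.51 = 30.04/hr
ρ = λ/(cμ) = 19.04/30.04 = 0.6338
Stable ⇔ ρ < 1: YES
Spare capacity = cμ − λ = 30.04 − 19.04 = 11.00/hr

Final: ρ = 0.6338; stable; margin = 11.00/hr


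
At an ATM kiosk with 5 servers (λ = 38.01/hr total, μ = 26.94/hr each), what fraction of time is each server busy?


ρ = λ/(cμ) = 38.01/(5·26.94) = 38.01/134.70 = 0.2822

Final: 0.2822


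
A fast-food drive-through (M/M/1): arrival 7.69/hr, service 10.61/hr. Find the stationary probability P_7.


ρ = 7.69/10.61 = 0.7248
P_n = (1−ρ)·ρ^n = (1 − 0.7248)·0.7248^7 = 0.2752·0.105070 = 0.028916

Final: 0.028916


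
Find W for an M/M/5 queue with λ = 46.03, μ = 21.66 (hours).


a = 2.1251; ρ = 0.4250; P₀ = 0.118194
Lq = P₀·a^c·ρ/(c!(1−ρ)²) = 0.05488
Wq = Lq/λ = 0.05488/46.03 = 0.001192 hr
W = Wq + 1/μ = 0.001192 + 0.04617 = 0.04736 hr

Final: 0.04736 hr


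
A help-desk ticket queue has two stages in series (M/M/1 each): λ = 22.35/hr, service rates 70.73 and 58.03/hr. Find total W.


Each node sees arrival rate λ = 22.35/hr (tandem ⇒ throughput preserved).
W₁ = 1/(μ₁−λ) = 1/(70.73−22.35) = 0.02067 hr
W₂ = 1/(μ₂−λ) = 1/(58.03−22.35) = 0.02803 hr
W_total = W₁ + W₂ = 0.02067 + 0.02803 = 0.04870 hr

Final: 0.04870 hr


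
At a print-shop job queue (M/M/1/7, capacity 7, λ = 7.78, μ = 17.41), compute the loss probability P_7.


ρ = λ/μ = 7.78/17.41 = 0.4469
P_K = (1−ρ)ρ^K/(1−ρ^(K+1)) = (0.5531·0.003558)/(1 − 0.001590)
= 0.001968/0.998410 = 0.001971

Final: 0.001971


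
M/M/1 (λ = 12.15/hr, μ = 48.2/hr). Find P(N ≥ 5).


ρ = 12.15/48.2 = 0.2521
P(N ≥ n) = ρ^n = 0.2521^5 = 0.001018

Final: 0.001018


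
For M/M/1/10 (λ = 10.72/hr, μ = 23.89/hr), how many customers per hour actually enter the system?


ρ = 0.4487; P_K = (1−ρ)ρ^10/(1−ρ^11) = 0.0001825
λ_eff = λ(1 − P_K) = 10.72·(1 − 0.0001825) = 10.72·0.999818 = 10.7180 /hr

Final: 10.7180 /hr


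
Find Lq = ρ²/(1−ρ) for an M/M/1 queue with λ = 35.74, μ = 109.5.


ρ = 35.74/109.5 = 0.3264
Lq = ρ²/(1−ρ) = 0.1065/0.6736 = 0.1582

Final: 0.1582


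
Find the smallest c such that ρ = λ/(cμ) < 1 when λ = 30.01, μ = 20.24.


Stability requires cμ > λ ⇔ c > λ/μ.
λ/μ = 30.01/20.24 = 1.4827
Minimum integer c = ⌊1.4827⌋ + 1 = 2
Check: 2·20.24 = 40.48 > 30.01, while 1·20.24 = 20.24 ≤ 30.01

Final: 2 servers


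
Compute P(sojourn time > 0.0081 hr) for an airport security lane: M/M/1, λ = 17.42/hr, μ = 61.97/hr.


W ~ Exponential(μ−λ) for M/M/1.
μ − λ = 61.97 − 17.42 = 44.5500
P(W > t) = e^{−(μ−λ)t} = e^{−0.3609} = 0.697080

Final: 0.697080


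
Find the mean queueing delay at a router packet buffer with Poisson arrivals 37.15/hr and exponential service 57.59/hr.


ρ = 37.15/57.59 = 0.6451
Wq = ρ/(μ−λ) = 0.6451/(57.59 − 37.15) = 0.6451/20.44 = 0.03156 hr

Final: 0.03156 hr


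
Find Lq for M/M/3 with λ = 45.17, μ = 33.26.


a = λ/μ = 1.3581; ρ = a/3 = 0.4527
P₀ = 0.247336
Lq = P₀·a^c·ρ / (c!·(1−ρ)²) = 0.247336·2.50486·0.4527/(6·0.29954)
= 0.15605

Final: 0.15605


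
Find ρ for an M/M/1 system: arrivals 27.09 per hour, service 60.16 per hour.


ρ = λ/μ = 27.09/60.16 = 0.4503

Final: 0.4503


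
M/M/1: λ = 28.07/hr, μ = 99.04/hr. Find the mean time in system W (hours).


W = 1/(μ−λ) = 1/(99.04 − 28.07) = 1/70.97 = 0.01409 hr

Final: 0.01409 hr


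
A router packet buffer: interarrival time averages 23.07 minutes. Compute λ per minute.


λ = 1/(interarrival time) in consistent units.
1 minute = 1 min, so λ = 1/23.07 = 0.04335 per minute

Final: 0.04335 /min


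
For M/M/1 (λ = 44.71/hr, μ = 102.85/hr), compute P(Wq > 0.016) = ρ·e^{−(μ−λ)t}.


ρ = 44.71/102.85 = 0.4347
P(Wq > t) = ρ·e^{−(μ−λ)t} = 0.4347·e^{−0.9302}
= 0.4347·0.394459 = 0.171476

Final: 0.171476


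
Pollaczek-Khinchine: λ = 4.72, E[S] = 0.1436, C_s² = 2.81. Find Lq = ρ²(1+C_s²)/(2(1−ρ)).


ρ = λ·E[S] = 4.72·0.1436 = 0.6778
Lq = ρ²(1+C_s²)/(2(1−ρ)) = 0.4594·(1+2.81)/(2·0.3222)
= 0.4594·3.8100/0.6444 = 2.71614

Final: 2.71614


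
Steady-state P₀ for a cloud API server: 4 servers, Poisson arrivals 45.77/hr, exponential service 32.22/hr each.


a = λ/μ = 45.77/32.22 = 1.4205; ρ = a/c = 0.3551
Σ_{k=0}^{3} a^k/k! (terms k=0..3) = 1.00000 + 1.42055 + 1.00898 + 0.47777 = 3.90729
Tail: a^4/(4!(1−ρ)) = 4.07213/(24·0.6449) = 0.26311
P₀ = 1/(3.90729 + 0.26311) = 1/4.17040 = 0.239785

Final: 0.239785


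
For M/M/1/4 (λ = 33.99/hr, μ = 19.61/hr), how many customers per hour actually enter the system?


ρ = 1.7333; P_K = (1−ρ)ρ^4/(1−ρ^5) = 0.451954
λ_eff = λ(1 − P_K) = 33.99·(1 − 0.451954) = 33.99·0.548046 = 18.6281 /hr

Final: 18.6281 /hr


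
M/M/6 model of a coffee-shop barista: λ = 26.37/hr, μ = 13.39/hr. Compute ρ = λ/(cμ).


ρ = λ/(cμ) = 26.37/(6·13.39) = 26.37/80.34 = 0.3282

Final: 0.3282


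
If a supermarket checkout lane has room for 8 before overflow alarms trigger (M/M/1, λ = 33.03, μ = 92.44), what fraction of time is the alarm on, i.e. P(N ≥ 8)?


ρ = 33.03/92.44 = 0.3573
P(N ≥ n) = ρ^n = 0.3573^8 = 0.0002657

Final: 0.0002657


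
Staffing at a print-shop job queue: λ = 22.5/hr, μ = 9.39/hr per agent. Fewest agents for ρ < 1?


Stability requires cμ > λ ⇔ c > λ/μ.
λ/μ = 22.5/9.39 = 2.3962
Minimum integer c = ⌊2.3962⌋ + 1 = 3
Check: 3·9.39 = 28.17 > 22.5, while 2·9.39 = 18.78 ≤ 22.5

Final: 3 servers


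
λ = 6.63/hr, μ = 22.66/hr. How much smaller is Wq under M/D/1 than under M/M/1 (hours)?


ρ = 6.63/22.66 = 0.2926
Wq(M/M/1) = ρ/(μ−λ) = 0.2926/16.03 = 0.01825 hr
Wq(M/D/1) = ρ/(2(μ−λ)) = 0.009126 hr
Savings = 0.01825 − 0.009126 = 0.009126 hr

Final: 0.009126 hr


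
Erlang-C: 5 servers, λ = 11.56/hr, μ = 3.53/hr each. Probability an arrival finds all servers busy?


a = λ/μ = 3.2748; ρ = a/5 = 0.6550
P₀ = 0.034039 (from M/M/c formula)
C(c,a) = [a^c/(c!(1−ρ))]·P₀ = [376.63064/(120·0.3450)]·0.034039
= 9.09624·0.034039 = 0.309623

Final: 0.309623


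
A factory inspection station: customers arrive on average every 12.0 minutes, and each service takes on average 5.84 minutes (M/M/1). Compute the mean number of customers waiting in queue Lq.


λ = 60/12.0 = 5.0000 /hr
μ = 60/5.84 = 10.2740 /hr
ρ = λ/μ = 5.0000/10.2740 = 0.4867
Lq = ρ²/(1−ρ) = 0.2368/0.5133 = 0.4614

Final: 0.4614


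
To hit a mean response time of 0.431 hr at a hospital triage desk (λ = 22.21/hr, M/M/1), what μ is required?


W = 1/(μ−λ) ⇒ μ − λ = 1/W = 1/0.431 = 2.3202
μ = λ + 1/W = 22.21 + 2.3202 = 24.5302 per hr

Final: 24.5302 /hr


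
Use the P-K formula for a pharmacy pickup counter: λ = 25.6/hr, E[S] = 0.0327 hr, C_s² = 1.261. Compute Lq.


ρ = λ·E[S] = 25.6·0.0327 = 0.8371
Lq = ρ²(1+C_s²)/(2(1−ρ)) = 0.7008·(1+1.261)/(2·0.1629)
= 0.7008·2.2610/0.3258 = 4.86383

Final: 4.86383


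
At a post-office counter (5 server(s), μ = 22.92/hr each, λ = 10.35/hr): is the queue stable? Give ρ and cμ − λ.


Total capacity cμ = 5·22.92 = 114.60/hr
ρ = λ/(cμ) = 10.35/114.60 = 0.09031
Stable ⇔ ρ < 1: YES
Spare capacity = cμ − λ = 114.60 − 10.35 = 104.25/hr

Final: ρ = 0.09031; stable; margin = 104.25/hr


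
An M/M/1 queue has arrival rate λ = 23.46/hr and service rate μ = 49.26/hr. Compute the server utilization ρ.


ρ = λ/μ = 23.46/49.26 = 0.4762

Final: 0.4762


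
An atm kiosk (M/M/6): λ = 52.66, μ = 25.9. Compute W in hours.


a = 2.0332; ρ = 0.3389; P₀ = 0.130701
Lq = P₀·a^c·ρ/(c!(1−ρ)²) = 0.009942
Wq = Lq/λ = 0.009942/52.66 = 0.0001888 hr
W = Wq + 1/μ = 0.0001888 + 0.03861 = 0.03880 hr

Final: 0.03880 hr


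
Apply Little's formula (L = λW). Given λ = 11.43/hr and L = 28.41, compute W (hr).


W = L/λ = 28.41/11.43 = 2.4856 hr

Final: 2.4856 hr


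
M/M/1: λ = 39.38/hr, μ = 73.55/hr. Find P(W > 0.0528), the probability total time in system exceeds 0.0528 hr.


W ~ Exponential(μ−λ) for M/M/1.
μ − λ = 73.55 − 39.38 = 34.1700
P(W > t) = e^{−(μ−λ)t} = e^{−1.8042} = 0.164610

Final: 0.164610


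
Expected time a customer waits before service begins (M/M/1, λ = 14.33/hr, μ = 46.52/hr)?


ρ = 14.33/46.52 = 0.3080
Wq = ρ/(μ−λ) = 0.3080/(46.52 − 14.33) = 0.3080/32.19 = 0.009569 hr

Final: 0.009569 hr


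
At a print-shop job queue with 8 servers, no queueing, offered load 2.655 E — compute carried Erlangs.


B(8,2.655) = 0.004312 (Erlang-B)
Carried load = a(1 − B) = 2.655·(1 − 0.004312) = 2.655·0.995688 = 2.6436 E

Final: 2.6436 Erlangs


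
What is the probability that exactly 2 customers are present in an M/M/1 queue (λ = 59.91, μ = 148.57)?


ρ = 59.91/148.57 = 0.4032
P_n = (1−ρ)·ρ^n = (1 − 0.4032)·0.4032^2 = 0.5968·0.162606 = 0.097036

Final: 0.097036


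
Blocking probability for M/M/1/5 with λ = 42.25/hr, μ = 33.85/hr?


ρ = λ/μ = 42.25/33.85 = 1.2482
P_K = (1−ρ)ρ^K/(1−ρ^(K+1)) = (-0.2482·3.029285)/(1 − 3.781014)
= -0.751728/-2.781014 = 0.270307

Final: 0.270307


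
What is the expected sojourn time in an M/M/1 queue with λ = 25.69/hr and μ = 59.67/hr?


W = 1/(μ−λ) = 1/(59.67 − 25.69) = 1/33.98 = 0.02943 hr

Final: 0.02943 hr


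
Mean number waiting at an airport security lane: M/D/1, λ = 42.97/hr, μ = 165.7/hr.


ρ = 42.97/165.7 = 0.2593
M/D/1: Lq = ρ²/(2(1−ρ)) = 0.06725/(2·0.7407) = 0.04540

Final: 0.04540


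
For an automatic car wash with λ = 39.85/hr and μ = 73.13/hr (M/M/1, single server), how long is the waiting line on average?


ρ = 39.85/73.13 = 0.5449
Lq = ρ²/(1−ρ) = 0.2969/0.4551 = 0.6525

Final: 0.6525


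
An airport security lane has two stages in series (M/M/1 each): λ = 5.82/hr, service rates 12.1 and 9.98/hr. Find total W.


Each node sees arrival rate λ = 5.82/hr (tandem ⇒ throughput preserved).
W₁ = 1/(μ₁−λ) = 1/(12.1−5.82) = 0.15924 hr
W₂ = 1/(μ₂−λ) = 1/(9.98−5.82) = 0.24038 hr
W_total = W₁ + W₂ = 0.15924 + 0.24038 = 0.39962 hr

Final: 0.39962 hr


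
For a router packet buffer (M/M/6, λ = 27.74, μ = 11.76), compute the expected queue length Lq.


a = λ/μ = 2.3588; ρ = a/6 = 0.3931
P₀ = 0.094151
Lq = P₀·a^c·ρ / (c!·(1−ρ)²) = 0.094151·172.26411·0.3931/(720·0.36828)
= 0.02405

Final: 0.02405


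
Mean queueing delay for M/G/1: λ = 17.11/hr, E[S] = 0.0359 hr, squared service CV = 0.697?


ρ = λ·E[S] = 17.11·0.0359 = 0.6142
E[S²] = E[S]²(1+C_s²) = 0.0359²·(1+0.697) = 0.002187
Wq = λ·E[S²]/(2(1−ρ)) = 17.11·0.002187/(2·0.3858) = 0.04850 hr

Final: 0.04850 hr


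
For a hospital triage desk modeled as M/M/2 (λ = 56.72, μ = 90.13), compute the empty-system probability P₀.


a = λ/μ = 56.72/90.13 = 0.6293; ρ = a/c = 0.3147
Σ_{k=0}^{1} a^k/k! (terms k=0..1) = 1.00000 + 0.62931 = 1.62931
Tail: a^2/(2!(1−ρ)) = 0.39604/(2·0.6853) = 0.28893
P₀ = 1/(1.62931 + 0.28893) = 1/1.91825 = 0.521310

Final: 0.521310


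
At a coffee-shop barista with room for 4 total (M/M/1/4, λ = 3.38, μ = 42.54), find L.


ρ = 3.38/42.54 = 0.07945
L = ρ[1 − (K+1)ρ^K + Kρ^(K+1)] / [(1−ρ)(1−ρ^(K+1))]
Numerator: 0.07945·(1 − 5·0.00003985 + 4·0.000003167) = 0.079440
Denominator: (0.9205)·(0.999997) = 0.920542
L = 0.079440/0.920542 = 0.08630

Final: 0.08630


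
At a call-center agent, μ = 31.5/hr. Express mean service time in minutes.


Mean service time = 1/μ = 1/31.5 hour = 0.03175 hour
In minutes: 0.03175 × 60 = 1.9048 min

Final: 1.9048 min


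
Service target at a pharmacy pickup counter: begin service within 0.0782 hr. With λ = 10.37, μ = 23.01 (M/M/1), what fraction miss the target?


ρ = 10.37/23.01 = 0.4507
P(Wq > t) = ρ·e^{−(μ−λ)t} = 0.4507·e^{−0.9884}
= 0.4507·0.372154 = 0.167720

Final: 0.167720


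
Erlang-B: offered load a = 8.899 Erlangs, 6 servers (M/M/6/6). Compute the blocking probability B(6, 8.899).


B(c,a) = (a^c/c!) / Σ_{k=0}^{c} a^k/k!
a^6/6! = 689.786585
Σ terms (k=0..6): 1.00000 + 8.89900 + 39.59610 + 117.45523 + 261.30853 + 465.07692 + 689.78659 = 1583.122368
B = 689.786585/1583.122368 = 0.435713

Final: 0.435713


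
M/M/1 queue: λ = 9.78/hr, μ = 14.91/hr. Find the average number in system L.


ρ = λ/μ = 9.78/14.91 = 0.6559
L = ρ/(1−ρ) = 0.6559/(1 − 0.6559) = 0.6559/0.3441 = 1.9064

Final: 1.9064


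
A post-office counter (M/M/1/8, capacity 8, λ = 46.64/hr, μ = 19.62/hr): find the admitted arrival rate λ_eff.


ρ = 2.3772; P_K = (1−ρ)ρ^8/(1−ρ^9) = 0.579570
λ_eff = λ(1 − P_K) = 46.64·(1 − 0.579570) = 46.64·0.420430 = 19.6088 /hr

Final: 19.6088 /hr


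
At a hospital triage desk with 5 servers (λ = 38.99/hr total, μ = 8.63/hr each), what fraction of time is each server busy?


ρ = λ/(cμ) = 38.99/(5·8.63) = 38.99/43.15 = 0.9036

Final: 0.9036


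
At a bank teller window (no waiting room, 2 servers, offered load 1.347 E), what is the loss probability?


B(c,a) = (a^c/c!) / Σ_{k=0}^{c} a^k/k!
a^2/2! = 0.907204
Σ terms (k=0..2): 1.00000 + 1.34700 + 0.90720 = 3.254205
B = 0.907204/3.254205 = 0.278779

Final: 0.278779


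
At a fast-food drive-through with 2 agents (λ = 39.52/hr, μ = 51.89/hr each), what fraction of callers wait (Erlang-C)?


a = λ/μ = 0.7616; ρ = a/2 = 0.3808
P₀ = 0.448430 (from M/M/c formula)
C(c,a) = [a^c/(c!(1−ρ))]·P₀ = [0.58005/(2·0.6192)]·0.448430
= 0.46839·0.448430 = 0.210041

Final: 0.210041


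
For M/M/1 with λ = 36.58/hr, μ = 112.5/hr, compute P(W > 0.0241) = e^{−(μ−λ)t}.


W ~ Exponential(μ−λ) for M/M/1.
μ − λ = 112.5 − 36.58 = 75.9200
P(W > t) = e^{−(μ−λ)t} = e^{−1.8297} = 0.160466

Final: 0.160466
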